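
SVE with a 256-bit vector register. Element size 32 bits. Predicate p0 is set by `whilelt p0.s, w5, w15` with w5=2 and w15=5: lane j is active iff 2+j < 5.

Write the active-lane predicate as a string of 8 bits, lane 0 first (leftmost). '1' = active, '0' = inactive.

predicate = 11100000

lane count: 256 div 32 = 8
active while 2+j < 5, i.e. j ∈ [0,3) capped at 8 ⇒ 3
bits (lane 0 leftmost): 11100000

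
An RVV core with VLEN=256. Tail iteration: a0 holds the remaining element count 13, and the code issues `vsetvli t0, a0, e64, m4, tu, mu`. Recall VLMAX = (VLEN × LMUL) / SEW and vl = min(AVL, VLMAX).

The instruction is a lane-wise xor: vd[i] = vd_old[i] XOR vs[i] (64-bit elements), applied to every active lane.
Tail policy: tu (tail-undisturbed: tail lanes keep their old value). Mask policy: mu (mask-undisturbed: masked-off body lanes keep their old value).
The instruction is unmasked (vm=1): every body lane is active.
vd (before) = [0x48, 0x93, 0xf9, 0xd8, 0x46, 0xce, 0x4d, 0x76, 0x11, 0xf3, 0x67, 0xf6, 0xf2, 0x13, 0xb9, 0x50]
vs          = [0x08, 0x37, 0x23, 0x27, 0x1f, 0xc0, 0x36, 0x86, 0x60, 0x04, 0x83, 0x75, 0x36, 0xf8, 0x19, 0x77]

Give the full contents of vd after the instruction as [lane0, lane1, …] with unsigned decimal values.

vd = [64, 164, 218, 255, 89, 14, 123, 240, 113, 247, 228, 131, 196, 19, 185, 80]

VLMAX = VLEN×LMUL/SEW = 256×4/64 = 16
vl = min(AVL, VLMAX) = min(13, 16) = 13
[0] xor(0x48,0x08) = 0x40
[1] xor(0x93,0x37) = 0xa4
[2] xor(0xf9,0x23) = 0xda
[3] xor(0xd8,0x27) = 0xff
[4] xor(0x46,0x1f) = 0x59
[5] xor(0xce,0xc0) = 0x0e
[6] xor(0x4d,0x36) = 0x7b
[7] xor(0x76,0x86) = 0xf0
[8] xor(0x11,0x60) = 0x71
[9] xor(0xf3,0x04) = 0xf7
[10] xor(0x67,0x83) = 0xe4
[11] xor(0xf6,0x75) = 0x83
[12] xor(0xf2,0x36) = 0xc4
[13] tail/keep = 0x13
[14] tail/keep = 0xb9
[15] tail/keep = 0x50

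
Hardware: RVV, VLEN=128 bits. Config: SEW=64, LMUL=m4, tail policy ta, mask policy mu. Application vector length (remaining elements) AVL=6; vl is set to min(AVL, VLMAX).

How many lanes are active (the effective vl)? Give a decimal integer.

VLMAX = (128 × 4) / 64 = 8 lanes
vl ← min(6, 8) = 6

vl = 6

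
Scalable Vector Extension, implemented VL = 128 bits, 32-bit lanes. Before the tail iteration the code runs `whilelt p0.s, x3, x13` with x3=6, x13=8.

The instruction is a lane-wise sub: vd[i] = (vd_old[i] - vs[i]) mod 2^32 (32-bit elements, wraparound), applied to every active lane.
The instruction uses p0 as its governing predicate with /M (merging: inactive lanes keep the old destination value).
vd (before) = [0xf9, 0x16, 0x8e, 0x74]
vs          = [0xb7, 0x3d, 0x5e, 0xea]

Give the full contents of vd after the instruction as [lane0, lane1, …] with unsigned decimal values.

128-bit reg / 32-bit elem → 4 lanes
p0[j] = (6+j < 8); true for j=0..1 → 2 lanes set
[0] sub(0xf9,0xb7) = 0x42
[1] sub(0x16,0x3d) = 0xffffffd9
[2] tail/keep = 0x8e
[3] tail/keep = 0x74

vd = [66, 4294967257, 142, 116]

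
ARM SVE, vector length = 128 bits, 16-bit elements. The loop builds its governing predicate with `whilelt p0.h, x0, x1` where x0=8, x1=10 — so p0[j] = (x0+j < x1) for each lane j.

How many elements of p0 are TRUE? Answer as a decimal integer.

vl = 2

register lanes = 128/16 = 8
p0[j] = (8+j < 10); true for j=0..1 → 2 lanes set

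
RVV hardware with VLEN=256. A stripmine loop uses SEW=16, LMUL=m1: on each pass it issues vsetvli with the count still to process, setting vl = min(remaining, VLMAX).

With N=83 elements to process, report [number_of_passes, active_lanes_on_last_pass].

VLMAX = VLEN×LMUL/SEW = 256×1/16 = 16
N=83: ⌈83/16⌉ = 6 iters; last vl = 83 − 5×16 = 3

[iterations, last_vl] = [6, 3]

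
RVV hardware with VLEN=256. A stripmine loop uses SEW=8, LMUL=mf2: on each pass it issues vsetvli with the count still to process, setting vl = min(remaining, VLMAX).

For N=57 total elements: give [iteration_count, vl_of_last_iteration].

[iterations, last_vl] = [4, 9]

lanes per group: 256·1/2/8 = 16
iterations = ceil(57/16) = 4; final-pass vl = 9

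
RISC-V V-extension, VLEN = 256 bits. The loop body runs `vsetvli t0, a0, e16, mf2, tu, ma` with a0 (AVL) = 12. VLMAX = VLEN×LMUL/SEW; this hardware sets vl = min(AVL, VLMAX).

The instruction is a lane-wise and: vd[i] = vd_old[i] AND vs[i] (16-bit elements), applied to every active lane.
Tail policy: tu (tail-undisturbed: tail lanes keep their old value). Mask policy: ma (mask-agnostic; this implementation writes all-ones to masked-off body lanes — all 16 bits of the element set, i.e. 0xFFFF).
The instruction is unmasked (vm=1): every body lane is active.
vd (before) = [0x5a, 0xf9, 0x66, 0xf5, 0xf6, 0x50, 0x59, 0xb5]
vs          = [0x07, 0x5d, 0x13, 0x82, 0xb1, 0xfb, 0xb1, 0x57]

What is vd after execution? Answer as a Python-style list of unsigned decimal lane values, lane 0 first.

VLMAX = VLEN×LMUL/SEW = 256×1/2/16 = 8
vl ← min(12, 8) = 8
[0] and(0x5a,0x07) = 0x02
[1] and(0xf9,0x5d) = 0x59
[2] and(0x66,0x13) = 0x02
[3] and(0xf5,0x82) = 0x80
[4] and(0xf6,0xb1) = 0xb0
[5] and(0x50,0xfb) = 0x50
[6] and(0x59,0xb1) = 0x11
[7] and(0xb5,0x57) = 0x15

vd = [2, 89, 2, 128, 176, 80, 17, 21]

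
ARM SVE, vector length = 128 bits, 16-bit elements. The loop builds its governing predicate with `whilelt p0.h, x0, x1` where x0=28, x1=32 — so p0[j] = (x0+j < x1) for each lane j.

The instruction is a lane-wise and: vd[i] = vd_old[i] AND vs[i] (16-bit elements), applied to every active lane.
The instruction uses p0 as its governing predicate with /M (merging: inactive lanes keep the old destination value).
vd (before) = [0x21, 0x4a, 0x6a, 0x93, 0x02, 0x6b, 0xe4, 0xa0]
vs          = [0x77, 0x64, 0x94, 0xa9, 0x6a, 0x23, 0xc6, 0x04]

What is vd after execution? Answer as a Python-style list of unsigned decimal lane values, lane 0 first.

lane count: 128 div 16 = 8
active while 28+j < 32, i.e. j ∈ [0,4) capped at 8 ⇒ 4
lane  0: and(0x21,0x77) ⇒ 0x21
lane  1: and(0x4a,0x64) ⇒ 0x40
lane  2: and(0x6a,0x94) ⇒ 0x00
lane  3: and(0x93,0xa9) ⇒ 0x81
lane  4: tail/keep ⇒ 0x02
lane  5: tail/keep ⇒ 0x6b
lane  6: tail/keep ⇒ 0xe4
lane  7: tail/keep ⇒ 0xa0

vd = [33, 64, 0, 129, 2, 107, 228, 160]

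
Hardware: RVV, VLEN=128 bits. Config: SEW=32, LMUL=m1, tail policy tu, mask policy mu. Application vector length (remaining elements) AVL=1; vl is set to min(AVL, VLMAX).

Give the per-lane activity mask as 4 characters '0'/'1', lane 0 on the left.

VLMAX = VLEN×LMUL/SEW = 128×1/32 = 4
vl = min(AVL, VLMAX) = min(1, 4) = 1
bits (lane 0 leftmost): 1000

predicate = 1000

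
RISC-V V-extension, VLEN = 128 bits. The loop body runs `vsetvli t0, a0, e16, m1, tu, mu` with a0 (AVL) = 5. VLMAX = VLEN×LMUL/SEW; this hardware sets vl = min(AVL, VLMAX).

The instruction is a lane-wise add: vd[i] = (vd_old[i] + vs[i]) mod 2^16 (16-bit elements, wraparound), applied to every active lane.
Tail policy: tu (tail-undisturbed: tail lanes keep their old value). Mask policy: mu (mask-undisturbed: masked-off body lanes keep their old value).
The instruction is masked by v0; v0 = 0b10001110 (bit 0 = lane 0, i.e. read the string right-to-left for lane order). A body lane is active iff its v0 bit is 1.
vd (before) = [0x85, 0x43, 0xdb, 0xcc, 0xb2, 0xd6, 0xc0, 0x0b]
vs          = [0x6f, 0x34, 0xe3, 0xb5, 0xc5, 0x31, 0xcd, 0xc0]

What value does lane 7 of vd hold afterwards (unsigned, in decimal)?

VLMAX = VLEN×LMUL/SEW = 128×1/16 = 8
vl ← min(5, 8) = 5
vd[0] mask-off/keep -> 0x85
vd[1] add(0x43,0x34) -> 0x77
vd[2] add(0xdb,0xe3) -> 0x1be
vd[3] add(0xcc,0xb5) -> 0x181
vd[4] mask-off/keep -> 0xb2
vd[5] tail/keep -> 0xd6
vd[6] tail/keep -> 0xc0
vd[7] tail/keep -> 0x0b

vd[7] = 11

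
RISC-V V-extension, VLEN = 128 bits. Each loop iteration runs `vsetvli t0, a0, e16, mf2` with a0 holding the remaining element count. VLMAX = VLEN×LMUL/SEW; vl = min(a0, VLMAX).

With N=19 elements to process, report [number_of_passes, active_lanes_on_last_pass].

VLMAX = VLEN×LMUL/SEW = 128×1/2/16 = 4
N=19: ⌈19/4⌉ = 5 iters; last vl = 19 − 4×4 = 3

[iterations, last_vl] = [5, 3]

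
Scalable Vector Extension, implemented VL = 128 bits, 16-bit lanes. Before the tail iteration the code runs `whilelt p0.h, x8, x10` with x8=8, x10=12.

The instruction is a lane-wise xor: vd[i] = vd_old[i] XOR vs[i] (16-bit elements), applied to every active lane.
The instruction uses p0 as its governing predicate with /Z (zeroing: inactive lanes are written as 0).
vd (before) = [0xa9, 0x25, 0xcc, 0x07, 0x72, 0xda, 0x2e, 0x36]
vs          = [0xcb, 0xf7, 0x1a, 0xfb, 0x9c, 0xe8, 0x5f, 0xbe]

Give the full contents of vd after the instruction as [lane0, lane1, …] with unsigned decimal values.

vd = [98, 210, 214, 252, 0, 0, 0, 0]

lane count: 128 div 16 = 8
whilelt: lane j active iff 8+j < 12 → j < 4 → 4 active
vd[0] xor(0xa9,0xcb) -> 0x62
vd[1] xor(0x25,0xf7) -> 0xd2
vd[2] xor(0xcc,0x1a) -> 0xd6
vd[3] xor(0x07,0xfb) -> 0xfc
vd[4] tail/zero -> 0x00
vd[5] tail/zero -> 0x00
vd[6] tail/zero -> 0x00
vd[7] tail/zero -> 0x00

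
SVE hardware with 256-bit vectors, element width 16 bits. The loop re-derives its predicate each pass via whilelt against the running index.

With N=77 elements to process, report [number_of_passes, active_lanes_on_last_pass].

256-bit reg / 16-bit elem → 16 lanes
77 elements at 16/iter → 5 passes, remainder 13 on the last

[iterations, last_vl] = [5, 13]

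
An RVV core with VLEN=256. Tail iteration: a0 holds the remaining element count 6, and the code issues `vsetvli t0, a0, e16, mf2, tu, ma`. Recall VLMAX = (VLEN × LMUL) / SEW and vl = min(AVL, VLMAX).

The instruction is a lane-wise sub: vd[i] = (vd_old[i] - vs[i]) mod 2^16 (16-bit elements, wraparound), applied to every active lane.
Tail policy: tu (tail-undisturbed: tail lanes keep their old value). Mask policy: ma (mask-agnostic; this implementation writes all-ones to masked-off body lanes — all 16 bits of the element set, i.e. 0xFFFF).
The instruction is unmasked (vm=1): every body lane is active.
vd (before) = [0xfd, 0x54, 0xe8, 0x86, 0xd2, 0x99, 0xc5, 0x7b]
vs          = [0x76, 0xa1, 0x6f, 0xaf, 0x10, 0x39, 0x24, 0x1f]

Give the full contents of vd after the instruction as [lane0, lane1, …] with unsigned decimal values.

vd = [135, 65459, 121, 65495, 194, 96, 197, 123]

VLMAX = (256 × 1/2) / 16 = 8 lanes
vl ← min(6, 8) = 6
[0] sub(0xfd,0x76) = 0x87
[1] sub(0x54,0xa1) = 0xffb3
[2] sub(0xe8,0x6f) = 0x79
[3] sub(0x86,0xaf) = 0xffd7
[4] sub(0xd2,0x10) = 0xc2
[5] sub(0x99,0x39) = 0x60
[6] tail/keep = 0xc5
[7] tail/keep = 0x7b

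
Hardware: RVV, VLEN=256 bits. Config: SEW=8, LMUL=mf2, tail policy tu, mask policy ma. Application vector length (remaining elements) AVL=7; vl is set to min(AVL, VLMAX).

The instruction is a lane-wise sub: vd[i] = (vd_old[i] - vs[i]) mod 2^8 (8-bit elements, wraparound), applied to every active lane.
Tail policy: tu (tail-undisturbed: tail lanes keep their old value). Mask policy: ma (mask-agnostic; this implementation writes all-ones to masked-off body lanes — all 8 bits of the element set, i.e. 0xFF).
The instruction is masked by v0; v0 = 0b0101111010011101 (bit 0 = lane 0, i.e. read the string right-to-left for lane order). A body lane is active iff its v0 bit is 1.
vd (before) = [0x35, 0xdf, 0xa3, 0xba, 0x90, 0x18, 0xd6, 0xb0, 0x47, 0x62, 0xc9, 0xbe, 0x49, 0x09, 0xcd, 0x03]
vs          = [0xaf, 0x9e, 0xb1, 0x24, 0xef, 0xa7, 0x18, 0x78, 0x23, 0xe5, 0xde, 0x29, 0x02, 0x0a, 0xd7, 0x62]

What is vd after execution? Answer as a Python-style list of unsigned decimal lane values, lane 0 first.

VLMAX = VLEN×LMUL/SEW = 256×1/2/8 = 16
vl = min(AVL, VLMAX) = min(7, 16) = 7
  i=0: sub(0x35,0xaf) → 134
  i=1: mask-off/ones → 255
  i=2: sub(0xa3,0xb1) → 242
  i=3: sub(0xba,0x24) → 150
  i=4: sub(0x90,0xef) → 161
  i=5: mask-off/ones → 255
  i=6: mask-off/ones → 255
  i=7: tail/keep → 176
  i=8: tail/keep → 71
  i=9: tail/keep → 98
  i=10: tail/keep → 201
  i=11: tail/keep → 190
  i=12: tail/keep → 73
  i=13: tail/keep → 9
  i=14: tail/keep → 205
  i=15: tail/keep → 3

vd = [134, 255, 242, 150, 161, 255, 255, 176, 71, 98, 201, 190, 73, 9, 205, 3]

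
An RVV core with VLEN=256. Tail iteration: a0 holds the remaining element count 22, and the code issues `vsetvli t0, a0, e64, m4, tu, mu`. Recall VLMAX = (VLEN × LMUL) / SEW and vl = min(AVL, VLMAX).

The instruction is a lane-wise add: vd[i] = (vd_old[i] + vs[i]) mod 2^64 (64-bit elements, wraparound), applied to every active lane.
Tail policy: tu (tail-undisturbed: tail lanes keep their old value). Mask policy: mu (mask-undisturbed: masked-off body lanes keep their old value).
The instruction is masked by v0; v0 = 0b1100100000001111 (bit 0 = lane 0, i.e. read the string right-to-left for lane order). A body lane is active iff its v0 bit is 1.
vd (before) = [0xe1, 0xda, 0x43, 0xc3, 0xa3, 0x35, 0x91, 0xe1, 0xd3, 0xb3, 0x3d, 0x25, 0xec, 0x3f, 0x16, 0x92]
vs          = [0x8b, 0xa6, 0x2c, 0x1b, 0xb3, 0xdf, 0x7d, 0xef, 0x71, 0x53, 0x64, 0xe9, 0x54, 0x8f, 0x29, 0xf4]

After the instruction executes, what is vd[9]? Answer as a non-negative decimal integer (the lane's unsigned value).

lanes per group: 256·4/64 = 16
vl ← min(22, 16) = 16
lane  0: add(0xe1,0x8b) ⇒ 0x16c
lane  1: add(0xda,0xa6) ⇒ 0x180
lane  2: add(0x43,0x2c) ⇒ 0x6f
lane  3: add(0xc3,0x1b) ⇒ 0xde
lane  4: mask-off/keep ⇒ 0xa3
lane  5: mask-off/keep ⇒ 0x35
lane  6: mask-off/keep ⇒ 0x91
lane  7: mask-off/keep ⇒ 0xe1
lane  8: mask-off/keep ⇒ 0xd3
lane  9: mask-off/keep ⇒ 0xb3
lane 10: mask-off/keep ⇒ 0x3d
lane 11: add(0x25,0xe9) ⇒ 0x10e
lane 12: mask-off/keep ⇒ 0xec
lane 13: mask-off/keep ⇒ 0x3f
lane 14: add(0x16,0x29) ⇒ 0x3f
lane 15: add(0x92,0xf4) ⇒ 0x186

vd[9] = 179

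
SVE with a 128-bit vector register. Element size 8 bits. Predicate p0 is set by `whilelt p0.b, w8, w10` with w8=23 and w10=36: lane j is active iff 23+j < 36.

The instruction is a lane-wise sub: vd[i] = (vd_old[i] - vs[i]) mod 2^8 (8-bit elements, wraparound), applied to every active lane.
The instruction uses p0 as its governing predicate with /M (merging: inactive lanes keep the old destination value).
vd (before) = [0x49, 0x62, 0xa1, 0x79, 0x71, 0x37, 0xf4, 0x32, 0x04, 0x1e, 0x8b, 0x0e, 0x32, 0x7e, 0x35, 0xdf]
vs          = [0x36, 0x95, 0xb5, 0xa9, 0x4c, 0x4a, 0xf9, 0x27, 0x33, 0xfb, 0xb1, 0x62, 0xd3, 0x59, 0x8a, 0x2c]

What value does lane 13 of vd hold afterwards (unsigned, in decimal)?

vd[13] = 126

128-bit reg / 8-bit elem → 16 lanes
active while 23+j < 36, i.e. j ∈ [0,13) capped at 16 ⇒ 13
lane  0: sub(0x49,0x36) ⇒ 0x13
lane  1: sub(0x62,0x95) ⇒ 0xcd
lane  2: sub(0xa1,0xb5) ⇒ 0xec
lane  3: sub(0x79,0xa9) ⇒ 0xd0
lane  4: sub(0x71,0x4c) ⇒ 0x25
lane  5: sub(0x37,0x4a) ⇒ 0xed
lane  6: sub(0xf4,0xf9) ⇒ 0xfb
lane  7: sub(0x32,0x27) ⇒ 0x0b
lane  8: sub(0x04,0x33) ⇒ 0xd1
lane  9: sub(0x1e,0xfb) ⇒ 0x23
lane 10: sub(0x8b,0xb1) ⇒ 0xda
lane 11: sub(0x0e,0x62) ⇒ 0xac
lane 12: sub(0x32,0xd3) ⇒ 0x5f
lane 13: tail/keep ⇒ 0x7e
lane 14: tail/keep ⇒ 0x35
lane 15: tail/keep ⇒ 0xdf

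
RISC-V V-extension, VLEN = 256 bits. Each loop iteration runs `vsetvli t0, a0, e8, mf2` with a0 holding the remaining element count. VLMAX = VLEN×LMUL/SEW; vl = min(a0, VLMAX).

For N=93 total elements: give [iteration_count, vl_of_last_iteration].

[iterations, last_vl] = [6, 13]

VLMAX = VLEN×LMUL/SEW = 256×1/2/8 = 16
93 elements at 16/iter → 6 passes, remainder 13 on the last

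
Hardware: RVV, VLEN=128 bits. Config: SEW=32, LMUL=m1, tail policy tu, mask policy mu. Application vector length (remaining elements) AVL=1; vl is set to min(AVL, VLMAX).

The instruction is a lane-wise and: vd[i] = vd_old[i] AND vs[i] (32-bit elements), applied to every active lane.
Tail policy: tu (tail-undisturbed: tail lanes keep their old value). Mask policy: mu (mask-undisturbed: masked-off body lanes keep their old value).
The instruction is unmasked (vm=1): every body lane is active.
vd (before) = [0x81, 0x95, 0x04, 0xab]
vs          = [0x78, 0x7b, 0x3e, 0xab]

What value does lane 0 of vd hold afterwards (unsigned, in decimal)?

vd[0] = 0

VLMAX = VLEN×LMUL/SEW = 128×1/32 = 4
AVL=1 ≤ VLMAX=4, so vl = 1
vd[0] and(0x81,0x78) -> 0x00
vd[1] tail/keep -> 0x95
vd[2] tail/keep -> 0x04
vd[3] tail/keep -> 0xab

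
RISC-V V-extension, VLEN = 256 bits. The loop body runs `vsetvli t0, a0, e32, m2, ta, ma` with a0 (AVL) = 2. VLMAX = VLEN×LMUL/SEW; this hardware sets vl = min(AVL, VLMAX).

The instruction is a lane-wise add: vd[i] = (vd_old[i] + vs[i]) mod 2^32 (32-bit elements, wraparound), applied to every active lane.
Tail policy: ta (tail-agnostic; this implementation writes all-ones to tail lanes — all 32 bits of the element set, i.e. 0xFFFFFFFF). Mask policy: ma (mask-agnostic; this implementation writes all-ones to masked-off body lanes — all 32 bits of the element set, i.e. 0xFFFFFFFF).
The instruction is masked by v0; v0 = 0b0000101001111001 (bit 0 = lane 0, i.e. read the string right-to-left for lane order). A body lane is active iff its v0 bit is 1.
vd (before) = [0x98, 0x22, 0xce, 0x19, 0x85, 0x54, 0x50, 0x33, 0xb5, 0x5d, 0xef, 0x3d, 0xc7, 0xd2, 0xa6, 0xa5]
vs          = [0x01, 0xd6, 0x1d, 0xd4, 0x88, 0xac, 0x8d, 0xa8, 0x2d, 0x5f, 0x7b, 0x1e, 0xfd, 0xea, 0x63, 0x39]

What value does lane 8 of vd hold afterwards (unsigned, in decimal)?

lanes per group: 256·2/32 = 16
AVL=2 ≤ VLMAX=16, so vl = 2
  i=0: add(0x98,0x01) → 153
  i=1: mask-off/ones → 4294967295
  i=2: tail/ones → 4294967295
  i=3: tail/ones → 4294967295
  i=4: tail/ones → 4294967295
  i=5: tail/ones → 4294967295
  i=6: tail/ones → 4294967295
  i=7: tail/ones → 4294967295
  i=8: tail/ones → 4294967295
  i=9: tail/ones → 4294967295
  i=10: tail/ones → 4294967295
  i=11: tail/ones → 4294967295
  i=12: tail/ones → 4294967295
  i=13: tail/ones → 4294967295
  i=14: tail/ones → 4294967295
  i=15: tail/ones → 4294967295

vd[8] = 4294967295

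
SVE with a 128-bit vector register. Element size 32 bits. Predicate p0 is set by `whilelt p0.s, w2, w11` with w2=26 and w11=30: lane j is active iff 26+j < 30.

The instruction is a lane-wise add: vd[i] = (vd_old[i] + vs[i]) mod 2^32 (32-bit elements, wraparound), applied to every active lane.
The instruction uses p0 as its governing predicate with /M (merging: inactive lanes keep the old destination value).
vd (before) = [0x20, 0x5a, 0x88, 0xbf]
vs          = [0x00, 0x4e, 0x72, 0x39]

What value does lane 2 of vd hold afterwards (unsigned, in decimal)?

128-bit reg / 32-bit elem → 4 lanes
active while 26+j < 30, i.e. j ∈ [0,4) capped at 4 ⇒ 4
vd[0] add(0x20,0x00) -> 0x20
vd[1] add(0x5a,0x4e) -> 0xa8
vd[2] add(0x88,0x72) -> 0xfa
vd[3] add(0xbf,0x39) -> 0xf8

vd[2] = 250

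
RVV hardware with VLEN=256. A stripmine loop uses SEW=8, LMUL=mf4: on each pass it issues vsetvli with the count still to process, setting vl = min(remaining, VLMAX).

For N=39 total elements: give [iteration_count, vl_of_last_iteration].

VLMAX = (256 × 1/4) / 8 = 8 lanes
N=39: ⌈39/8⌉ = 5 iters; last vl = 39 − 4×8 = 7

[iterations, last_vl] = [5, 7]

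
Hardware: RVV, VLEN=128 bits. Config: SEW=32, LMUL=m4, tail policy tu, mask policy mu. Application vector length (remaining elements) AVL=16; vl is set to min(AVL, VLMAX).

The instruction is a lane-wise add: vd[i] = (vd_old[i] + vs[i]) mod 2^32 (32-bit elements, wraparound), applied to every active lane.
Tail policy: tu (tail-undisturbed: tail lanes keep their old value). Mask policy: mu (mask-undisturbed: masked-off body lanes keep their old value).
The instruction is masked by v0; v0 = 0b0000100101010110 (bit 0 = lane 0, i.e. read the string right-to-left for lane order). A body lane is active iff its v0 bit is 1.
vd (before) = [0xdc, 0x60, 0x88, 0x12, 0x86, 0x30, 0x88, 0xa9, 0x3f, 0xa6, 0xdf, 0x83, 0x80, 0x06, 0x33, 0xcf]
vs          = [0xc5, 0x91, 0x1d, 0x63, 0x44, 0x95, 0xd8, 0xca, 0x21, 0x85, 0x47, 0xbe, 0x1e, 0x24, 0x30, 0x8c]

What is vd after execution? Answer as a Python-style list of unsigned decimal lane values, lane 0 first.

lanes per group: 128·4/32 = 16
vl ← min(16, 16) = 16
[0] mask-off/keep = 0xdc
[1] add(0x60,0x91) = 0xf1
[2] add(0x88,0x1d) = 0xa5
[3] mask-off/keep = 0x12
[4] add(0x86,0x44) = 0xca
[5] mask-off/keep = 0x30
[6] add(0x88,0xd8) = 0x160
[7] mask-off/keep = 0xa9
[8] add(0x3f,0x21) = 0x60
[9] mask-off/keep = 0xa6
[10] mask-off/keep = 0xdf
[11] add(0x83,0xbe) = 0x141
[12] mask-off/keep = 0x80
[13] mask-off/keep = 0x06
[14] mask-off/keep = 0x33
[15] mask-off/keep = 0xcf

vd = [220, 241, 165, 18, 202, 48, 352, 169, 96, 166, 223, 321, 128, 6, 51, 207]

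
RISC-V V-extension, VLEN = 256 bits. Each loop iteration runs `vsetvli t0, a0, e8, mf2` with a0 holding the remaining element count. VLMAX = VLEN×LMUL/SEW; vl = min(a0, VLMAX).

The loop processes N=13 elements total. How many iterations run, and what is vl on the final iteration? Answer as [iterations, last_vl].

VLMAX = (256 × 1/2) / 8 = 16 lanes
13 elements at 16/iter → 1 passes, remainder 13 on the last

[iterations, last_vl] = [1, 13]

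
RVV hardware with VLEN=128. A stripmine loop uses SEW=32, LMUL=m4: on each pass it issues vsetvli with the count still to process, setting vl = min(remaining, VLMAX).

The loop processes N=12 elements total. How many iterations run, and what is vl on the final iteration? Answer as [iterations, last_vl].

[iterations, last_vl] = [1, 12]

lanes per group: 128·4/32 = 16
iterations = ceil(12/16) = 1; final-pass vl = 12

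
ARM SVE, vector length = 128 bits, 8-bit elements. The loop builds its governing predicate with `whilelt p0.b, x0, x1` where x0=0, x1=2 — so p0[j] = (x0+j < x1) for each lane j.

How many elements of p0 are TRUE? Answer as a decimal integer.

vl = 2

128-bit reg / 8-bit elem → 16 lanes
active while 0+j < 2, i.e. j ∈ [0,2) capped at 16 ⇒ 2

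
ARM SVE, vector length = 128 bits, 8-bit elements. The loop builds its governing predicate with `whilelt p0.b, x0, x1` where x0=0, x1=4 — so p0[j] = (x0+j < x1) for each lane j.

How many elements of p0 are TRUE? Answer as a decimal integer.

register lanes = 128/8 = 16
p0[j] = (0+j < 4); true for j=0..3 → 4 lanes set

vl = 4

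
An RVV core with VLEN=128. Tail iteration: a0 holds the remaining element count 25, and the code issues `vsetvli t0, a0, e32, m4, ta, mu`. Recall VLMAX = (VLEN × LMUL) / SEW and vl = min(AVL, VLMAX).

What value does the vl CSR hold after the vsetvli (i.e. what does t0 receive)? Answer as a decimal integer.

vl = 16

VLMAX = (128 × 4) / 32 = 16 lanes
vl ← min(25, 16) = 16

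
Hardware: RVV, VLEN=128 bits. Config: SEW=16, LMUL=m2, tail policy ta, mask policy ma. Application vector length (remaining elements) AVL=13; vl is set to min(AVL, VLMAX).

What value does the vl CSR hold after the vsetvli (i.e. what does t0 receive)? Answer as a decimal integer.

VLMAX = VLEN×LMUL/SEW = 128×2/16 = 16
vl ← min(13, 16) = 13

vl = 13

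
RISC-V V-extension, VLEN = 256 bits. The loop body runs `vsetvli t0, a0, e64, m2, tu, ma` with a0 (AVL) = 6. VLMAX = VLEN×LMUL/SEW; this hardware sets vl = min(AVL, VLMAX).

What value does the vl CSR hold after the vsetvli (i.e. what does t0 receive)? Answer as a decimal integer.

vl = 6

lanes per group: 256·2/64 = 8
vl ← min(6, 8) = 6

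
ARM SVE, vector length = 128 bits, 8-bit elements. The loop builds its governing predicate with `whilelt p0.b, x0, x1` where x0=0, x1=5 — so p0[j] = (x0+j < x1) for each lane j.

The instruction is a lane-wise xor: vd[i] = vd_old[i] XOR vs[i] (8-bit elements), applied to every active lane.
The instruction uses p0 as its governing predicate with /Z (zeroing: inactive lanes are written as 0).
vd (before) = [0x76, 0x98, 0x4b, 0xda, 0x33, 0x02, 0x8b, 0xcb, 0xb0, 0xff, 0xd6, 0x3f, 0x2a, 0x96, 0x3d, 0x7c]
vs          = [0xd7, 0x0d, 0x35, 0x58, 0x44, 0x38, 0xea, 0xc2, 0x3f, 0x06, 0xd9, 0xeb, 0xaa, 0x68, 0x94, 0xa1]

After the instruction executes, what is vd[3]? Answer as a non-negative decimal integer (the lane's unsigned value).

vd[3] = 130

register lanes = 128/8 = 16
active while 0+j < 5, i.e. j ∈ [0,5) capped at 16 ⇒ 5
  i=0: xor(0x76,0xd7) → 161
  i=1: xor(0x98,0x0d) → 149
  i=2: xor(0x4b,0x35) → 126
  i=3: xor(0xda,0x58) → 130
  i=4: xor(0x33,0x44) → 119
  i=5: tail/zero → 0
  i=6: tail/zero → 0
  i=7: tail/zero → 0
  i=8: tail/zero → 0
  i=9: tail/zero → 0
  i=10: tail/zero → 0
  i=11: tail/zero → 0
  i=12: tail/zero → 0
  i=13: tail/zero → 0
  i=14: tail/zero → 0
  i=15: tail/zero → 0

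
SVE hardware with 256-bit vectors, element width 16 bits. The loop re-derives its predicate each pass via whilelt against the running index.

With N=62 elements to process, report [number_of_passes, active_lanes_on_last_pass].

lane count: 256 div 16 = 16
62 elements at 16/iter → 4 passes, remainder 14 on the last

[iterations, last_vl] = [4, 14]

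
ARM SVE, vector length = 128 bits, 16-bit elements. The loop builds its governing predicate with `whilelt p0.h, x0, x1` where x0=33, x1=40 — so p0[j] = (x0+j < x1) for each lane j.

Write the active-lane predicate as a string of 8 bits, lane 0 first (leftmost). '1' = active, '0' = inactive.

predicate = 11111110

lane count: 128 div 16 = 8
p0[j] = (33+j < 40); true for j=0..6 → 7 lanes set
bits (lane 0 leftmost): 11111110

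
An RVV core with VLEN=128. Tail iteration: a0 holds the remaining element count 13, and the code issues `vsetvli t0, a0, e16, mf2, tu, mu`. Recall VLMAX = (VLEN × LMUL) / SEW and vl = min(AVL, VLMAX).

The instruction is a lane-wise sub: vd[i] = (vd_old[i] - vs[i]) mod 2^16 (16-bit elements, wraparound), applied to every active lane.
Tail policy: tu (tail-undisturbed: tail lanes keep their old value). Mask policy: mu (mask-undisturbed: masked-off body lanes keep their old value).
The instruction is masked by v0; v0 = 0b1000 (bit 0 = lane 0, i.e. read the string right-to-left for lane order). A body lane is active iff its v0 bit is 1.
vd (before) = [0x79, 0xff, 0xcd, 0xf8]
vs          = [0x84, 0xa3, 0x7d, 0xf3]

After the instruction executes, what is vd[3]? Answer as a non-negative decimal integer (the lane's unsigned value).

vd[3] = 5

VLMAX = VLEN×LMUL/SEW = 128×1/2/16 = 4
vl ← min(13, 4) = 4
lane  0: mask-off/keep ⇒ 0x79
lane  1: mask-off/keep ⇒ 0xff
lane  2: mask-off/keep ⇒ 0xcd
lane  3: sub(0xf8,0xf3) ⇒ 0x05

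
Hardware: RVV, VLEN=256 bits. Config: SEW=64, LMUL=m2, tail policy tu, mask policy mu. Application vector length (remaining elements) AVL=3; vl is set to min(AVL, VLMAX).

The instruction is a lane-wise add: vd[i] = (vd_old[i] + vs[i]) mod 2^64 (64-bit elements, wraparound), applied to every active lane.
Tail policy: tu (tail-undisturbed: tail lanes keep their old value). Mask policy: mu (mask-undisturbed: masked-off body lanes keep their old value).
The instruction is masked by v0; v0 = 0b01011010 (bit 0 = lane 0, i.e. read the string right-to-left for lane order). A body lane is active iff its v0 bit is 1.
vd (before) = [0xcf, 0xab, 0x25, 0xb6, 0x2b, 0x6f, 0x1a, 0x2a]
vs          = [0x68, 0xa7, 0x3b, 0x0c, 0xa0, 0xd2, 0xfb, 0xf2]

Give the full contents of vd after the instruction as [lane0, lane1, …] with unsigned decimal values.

vd = [207, 338, 37, 182, 43, 111, 26, 42]

VLMAX = VLEN×LMUL/SEW = 256×2/64 = 8
AVL=3 ≤ VLMAX=8, so vl = 3
[0] mask-off/keep = 0xcf
[1] add(0xab,0xa7) = 0x152
[2] mask-off/keep = 0x25
[3] tail/keep = 0xb6
[4] tail/keep = 0x2b
[5] tail/keep = 0x6f
[6] tail/keep = 0x1a
[7] tail/keep = 0x2a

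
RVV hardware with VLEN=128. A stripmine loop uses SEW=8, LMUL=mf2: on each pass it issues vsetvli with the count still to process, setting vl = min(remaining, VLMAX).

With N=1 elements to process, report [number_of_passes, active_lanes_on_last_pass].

VLMAX = (128 × 1/2) / 8 = 8 lanes
iterations = ceil(1/8) = 1; final-pass vl = 1

[iterations, last_vl] = [1, 1]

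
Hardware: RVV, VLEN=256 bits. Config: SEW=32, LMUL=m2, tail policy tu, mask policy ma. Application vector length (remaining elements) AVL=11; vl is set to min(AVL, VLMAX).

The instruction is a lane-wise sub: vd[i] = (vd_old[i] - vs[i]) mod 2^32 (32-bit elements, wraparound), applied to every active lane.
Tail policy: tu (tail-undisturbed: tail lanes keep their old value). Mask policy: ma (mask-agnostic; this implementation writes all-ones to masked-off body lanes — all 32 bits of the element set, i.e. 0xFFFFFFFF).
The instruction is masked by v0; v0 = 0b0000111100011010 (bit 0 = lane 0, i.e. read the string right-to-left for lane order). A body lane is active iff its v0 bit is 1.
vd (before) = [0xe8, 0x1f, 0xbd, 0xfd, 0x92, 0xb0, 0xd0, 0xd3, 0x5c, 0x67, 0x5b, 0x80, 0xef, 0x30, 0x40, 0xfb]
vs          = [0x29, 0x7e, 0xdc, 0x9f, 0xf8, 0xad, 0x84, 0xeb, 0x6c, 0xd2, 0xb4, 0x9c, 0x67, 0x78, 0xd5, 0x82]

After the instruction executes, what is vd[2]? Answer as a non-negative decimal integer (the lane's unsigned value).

vd[2] = 4294967295

VLMAX = (256 × 2) / 32 = 16 lanes
vl ← min(11, 16) = 11
vd[0] mask-off/ones -> 0xffffffff
vd[1] sub(0x1f,0x7e) -> 0xffffffa1
vd[2] mask-off/ones -> 0xffffffff
vd[3] sub(0xfd,0x9f) -> 0x5e
vd[4] sub(0x92,0xf8) -> 0xffffff9a
vd[5] mask-off/ones -> 0xffffffff
vd[6] mask-off/ones -> 0xffffffff
vd[7] mask-off/ones -> 0xffffffff
vd[8] sub(0x5c,0x6c) -> 0xfffffff0
vd[9] sub(0x67,0xd2) -> 0xffffff95
vd[10] sub(0x5b,0xb4) -> 0xffffffa7
vd[11] tail/keep -> 0x80
vd[12] tail/keep -> 0xef
vd[13] tail/keep -> 0x30
vd[14] tail/keep -> 0x40
vd[15] tail/keep -> 0xfb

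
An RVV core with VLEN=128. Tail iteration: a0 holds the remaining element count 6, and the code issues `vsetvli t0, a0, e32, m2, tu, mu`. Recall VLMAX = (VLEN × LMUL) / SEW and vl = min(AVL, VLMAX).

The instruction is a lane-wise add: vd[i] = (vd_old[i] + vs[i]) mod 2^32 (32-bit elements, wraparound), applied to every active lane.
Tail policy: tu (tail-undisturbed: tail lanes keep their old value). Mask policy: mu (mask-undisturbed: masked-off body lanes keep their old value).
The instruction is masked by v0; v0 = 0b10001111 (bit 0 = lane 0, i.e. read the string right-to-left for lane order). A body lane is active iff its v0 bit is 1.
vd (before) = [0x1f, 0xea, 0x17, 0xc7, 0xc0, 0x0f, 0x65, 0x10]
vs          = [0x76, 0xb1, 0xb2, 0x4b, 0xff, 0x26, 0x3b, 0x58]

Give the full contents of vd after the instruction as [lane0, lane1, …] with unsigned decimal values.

VLMAX = (128 × 2) / 32 = 8 lanes
vl ← min(6, 8) = 6
[0] add(0x1f,0x76) = 0x95
[1] add(0xea,0xb1) = 0x19b
[2] add(0x17,0xb2) = 0xc9
[3] add(0xc7,0x4b) = 0x112
[4] mask-off/keep = 0xc0
[5] mask-off/keep = 0x0f
[6] tail/keep = 0x65
[7] tail/keep = 0x10

vd = [149, 411, 201, 274, 192, 15, 101, 16]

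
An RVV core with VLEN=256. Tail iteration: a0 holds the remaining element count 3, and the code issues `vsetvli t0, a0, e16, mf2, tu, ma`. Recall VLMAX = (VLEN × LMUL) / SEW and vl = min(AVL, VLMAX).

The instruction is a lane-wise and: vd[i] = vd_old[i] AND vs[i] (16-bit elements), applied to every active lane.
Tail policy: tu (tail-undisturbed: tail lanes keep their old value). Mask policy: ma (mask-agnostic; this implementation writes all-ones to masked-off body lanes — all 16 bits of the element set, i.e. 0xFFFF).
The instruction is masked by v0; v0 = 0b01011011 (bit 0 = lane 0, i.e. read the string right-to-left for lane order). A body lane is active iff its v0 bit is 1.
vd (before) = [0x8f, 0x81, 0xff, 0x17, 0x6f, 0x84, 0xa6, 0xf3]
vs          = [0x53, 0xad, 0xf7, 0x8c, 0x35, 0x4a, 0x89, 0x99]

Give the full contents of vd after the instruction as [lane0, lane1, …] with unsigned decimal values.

VLMAX = (256 × 1/2) / 16 = 8 lanes
vl = min(AVL, VLMAX) = min(3, 8) = 3
lane  0: and(0x8f,0x53) ⇒ 0x03
lane  1: and(0x81,0xad) ⇒ 0x81
lane  2: mask-off/ones ⇒ 0xffff
lane  3: tail/keep ⇒ 0x17
lane  4: tail/keep ⇒ 0x6f
lane  5: tail/keep ⇒ 0x84
lane  6: tail/keep ⇒ 0xa6
lane  7: tail/keep ⇒ 0xf3

vd = [3, 129, 65535, 23, 111, 132, 166, 243]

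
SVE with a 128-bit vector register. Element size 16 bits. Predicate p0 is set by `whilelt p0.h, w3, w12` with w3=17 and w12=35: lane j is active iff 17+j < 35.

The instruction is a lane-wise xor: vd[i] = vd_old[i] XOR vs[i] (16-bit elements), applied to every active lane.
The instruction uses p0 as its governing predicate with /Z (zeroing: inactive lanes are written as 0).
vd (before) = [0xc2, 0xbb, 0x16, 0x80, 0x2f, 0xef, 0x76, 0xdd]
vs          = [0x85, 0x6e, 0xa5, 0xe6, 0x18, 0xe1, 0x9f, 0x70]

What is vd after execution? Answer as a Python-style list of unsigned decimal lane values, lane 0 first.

vd = [71, 213, 179, 102, 55, 14, 233, 173]

register lanes = 128/16 = 8
whilelt: lane j active iff 17+j < 35 → j < 18 → 8 active
  i=0: xor(0xc2,0x85) → 71
  i=1: xor(0xbb,0x6e) → 213
  i=2: xor(0x16,0xa5) → 179
  i=3: xor(0x80,0xe6) → 102
  i=4: xor(0x2f,0x18) → 55
  i=5: xor(0xef,0xe1) → 14
  i=6: xor(0x76,0x9f) → 233
  i=7: xor(0xdd,0x70) → 173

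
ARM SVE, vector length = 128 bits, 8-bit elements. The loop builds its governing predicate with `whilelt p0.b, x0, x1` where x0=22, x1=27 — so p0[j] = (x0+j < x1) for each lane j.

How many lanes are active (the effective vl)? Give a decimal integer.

register lanes = 128/8 = 16
whilelt: lane j active iff 22+j < 27 → j < 5 → 5 active

vl = 5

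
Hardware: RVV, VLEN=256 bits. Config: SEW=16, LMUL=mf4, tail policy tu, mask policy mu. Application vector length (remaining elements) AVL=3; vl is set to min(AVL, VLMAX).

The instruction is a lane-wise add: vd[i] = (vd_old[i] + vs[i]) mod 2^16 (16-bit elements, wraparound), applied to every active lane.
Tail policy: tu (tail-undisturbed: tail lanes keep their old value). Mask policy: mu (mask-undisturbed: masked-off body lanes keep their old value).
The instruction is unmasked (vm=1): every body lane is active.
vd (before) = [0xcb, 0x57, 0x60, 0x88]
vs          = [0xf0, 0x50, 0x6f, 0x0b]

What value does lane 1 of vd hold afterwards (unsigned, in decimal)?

vd[1] = 167

VLMAX = (256 × 1/4) / 16 = 4 lanes
vl = min(AVL, VLMAX) = min(3, 4) = 3
lane  0: add(0xcb,0xf0) ⇒ 0x1bb
lane  1: add(0x57,0x50) ⇒ 0xa7
lane  2: add(0x60,0x6f) ⇒ 0xcf
lane  3: tail/keep ⇒ 0x88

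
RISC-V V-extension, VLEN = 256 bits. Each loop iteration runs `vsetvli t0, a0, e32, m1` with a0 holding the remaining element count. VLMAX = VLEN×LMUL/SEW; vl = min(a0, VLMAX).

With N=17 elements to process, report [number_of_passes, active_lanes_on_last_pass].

VLMAX = VLEN×LMUL/SEW = 256×1/32 = 8
N=17: ⌈17/8⌉ = 3 iters; last vl = 17 − 2×8 = 1

[iterations, last_vl] = [3, 1]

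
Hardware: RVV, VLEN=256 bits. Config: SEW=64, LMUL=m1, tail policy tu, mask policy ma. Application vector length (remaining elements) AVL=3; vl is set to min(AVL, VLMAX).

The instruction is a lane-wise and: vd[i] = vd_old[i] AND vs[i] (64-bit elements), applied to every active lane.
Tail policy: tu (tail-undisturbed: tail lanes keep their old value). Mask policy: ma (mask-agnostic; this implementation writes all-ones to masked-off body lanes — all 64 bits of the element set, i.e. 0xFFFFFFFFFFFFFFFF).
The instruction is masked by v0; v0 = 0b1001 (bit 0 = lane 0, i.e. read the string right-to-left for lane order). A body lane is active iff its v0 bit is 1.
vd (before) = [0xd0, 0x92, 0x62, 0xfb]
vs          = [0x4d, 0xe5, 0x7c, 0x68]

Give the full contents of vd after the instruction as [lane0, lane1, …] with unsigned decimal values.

vd = [64, 18446744073709551615, 18446744073709551615, 251]

VLMAX = VLEN×LMUL/SEW = 256×1/64 = 4
vl = min(AVL, VLMAX) = min(3, 4) = 3
[0] and(0xd0,0x4d) = 0x40
[1] mask-off/ones = 0xffffffffffffffff
[2] mask-off/ones = 0xffffffffffffffff
[3] tail/keep = 0xfb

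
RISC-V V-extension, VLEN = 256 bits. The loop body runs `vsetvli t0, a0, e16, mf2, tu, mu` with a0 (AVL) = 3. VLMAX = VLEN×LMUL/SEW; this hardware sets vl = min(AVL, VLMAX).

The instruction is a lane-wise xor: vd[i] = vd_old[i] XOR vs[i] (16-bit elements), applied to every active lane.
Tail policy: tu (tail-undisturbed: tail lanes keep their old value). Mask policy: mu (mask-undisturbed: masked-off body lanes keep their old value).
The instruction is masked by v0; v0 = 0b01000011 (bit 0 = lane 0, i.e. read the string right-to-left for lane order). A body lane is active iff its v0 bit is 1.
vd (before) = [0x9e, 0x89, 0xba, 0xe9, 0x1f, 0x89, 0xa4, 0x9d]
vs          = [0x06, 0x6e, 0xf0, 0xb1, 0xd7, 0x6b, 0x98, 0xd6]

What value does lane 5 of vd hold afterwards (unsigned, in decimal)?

VLMAX = (256 × 1/2) / 16 = 8 lanes
AVL=3 ≤ VLMAX=8, so vl = 3
[0] xor(0x9e,0x06) = 0x98
[1] xor(0x89,0x6e) = 0xe7
[2] mask-off/keep = 0xba
[3] tail/keep = 0xe9
[4] tail/keep = 0x1f
[5] tail/keep = 0x89
[6] tail/keep = 0xa4
[7] tail/keep = 0x9d

vd[5] = 137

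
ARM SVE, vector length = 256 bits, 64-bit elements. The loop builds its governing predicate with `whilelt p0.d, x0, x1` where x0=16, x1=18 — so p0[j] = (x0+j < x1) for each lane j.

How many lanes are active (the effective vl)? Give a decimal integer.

vl = 2

lane count: 256 div 64 = 4
p0[j] = (16+j < 18); true for j=0..1 → 2 lanes set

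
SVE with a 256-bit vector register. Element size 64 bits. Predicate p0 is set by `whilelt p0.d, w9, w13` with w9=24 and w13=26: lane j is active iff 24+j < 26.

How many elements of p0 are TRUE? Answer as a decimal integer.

register lanes = 256/64 = 4
whilelt: lane j active iff 24+j < 26 → j < 2 → 2 active

vl = 2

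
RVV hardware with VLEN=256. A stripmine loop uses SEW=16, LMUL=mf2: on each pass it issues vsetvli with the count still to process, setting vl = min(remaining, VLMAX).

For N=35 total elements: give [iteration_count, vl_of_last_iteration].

lanes per group: 256·1/2/16 = 8
N=35: ⌈35/8⌉ = 5 iters; last vl = 35 − 4×8 = 3

[iterations, last_vl] = [5, 3]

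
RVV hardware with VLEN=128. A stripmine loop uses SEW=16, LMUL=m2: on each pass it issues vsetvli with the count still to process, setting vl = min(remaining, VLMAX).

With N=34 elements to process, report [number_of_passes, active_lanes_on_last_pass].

[iterations, last_vl] = [3, 2]

lanes per group: 128·2/16 = 16
N=34: ⌈34/16⌉ = 3 iters; last vl = 34 − 2×16 = 2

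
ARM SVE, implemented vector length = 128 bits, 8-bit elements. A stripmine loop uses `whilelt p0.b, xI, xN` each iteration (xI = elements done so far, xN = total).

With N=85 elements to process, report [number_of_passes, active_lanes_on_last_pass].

[iterations, last_vl] = [6, 5]

register lanes = 128/8 = 16
N=85: ⌈85/16⌉ = 6 iters; last vl = 85 − 5×16 = 5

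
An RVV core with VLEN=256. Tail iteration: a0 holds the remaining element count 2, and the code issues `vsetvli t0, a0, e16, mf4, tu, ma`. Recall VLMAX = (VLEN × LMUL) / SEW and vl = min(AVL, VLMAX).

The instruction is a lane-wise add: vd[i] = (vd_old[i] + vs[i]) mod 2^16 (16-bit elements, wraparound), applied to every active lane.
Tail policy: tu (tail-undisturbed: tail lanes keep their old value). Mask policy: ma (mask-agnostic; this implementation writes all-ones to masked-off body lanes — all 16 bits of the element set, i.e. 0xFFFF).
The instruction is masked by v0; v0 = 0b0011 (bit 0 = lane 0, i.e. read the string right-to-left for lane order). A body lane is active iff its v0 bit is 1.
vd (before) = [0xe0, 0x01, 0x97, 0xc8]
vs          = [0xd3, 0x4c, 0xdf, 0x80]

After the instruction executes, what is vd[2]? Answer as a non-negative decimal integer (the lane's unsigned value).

VLMAX = (256 × 1/4) / 16 = 4 lanes
vl ← min(2, 4) = 2
  i=0: add(0xe0,0xd3) → 435
  i=1: add(0x01,0x4c) → 77
  i=2: tail/keep → 151
  i=3: tail/keep → 200

vd[2] = 151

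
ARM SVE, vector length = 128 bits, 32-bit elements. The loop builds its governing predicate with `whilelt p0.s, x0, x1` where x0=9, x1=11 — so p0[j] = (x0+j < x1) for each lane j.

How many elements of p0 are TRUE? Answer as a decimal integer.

register lanes = 128/32 = 4
whilelt: lane j active iff 9+j < 11 → j < 2 → 2 active

vl = 2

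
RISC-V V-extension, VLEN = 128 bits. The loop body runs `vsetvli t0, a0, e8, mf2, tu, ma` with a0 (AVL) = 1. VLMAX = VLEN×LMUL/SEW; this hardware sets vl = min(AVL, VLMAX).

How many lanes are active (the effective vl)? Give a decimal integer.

vl = 1

lanes per group: 128·1/2/8 = 8
vl = min(AVL, VLMAX) = min(1, 8) = 1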